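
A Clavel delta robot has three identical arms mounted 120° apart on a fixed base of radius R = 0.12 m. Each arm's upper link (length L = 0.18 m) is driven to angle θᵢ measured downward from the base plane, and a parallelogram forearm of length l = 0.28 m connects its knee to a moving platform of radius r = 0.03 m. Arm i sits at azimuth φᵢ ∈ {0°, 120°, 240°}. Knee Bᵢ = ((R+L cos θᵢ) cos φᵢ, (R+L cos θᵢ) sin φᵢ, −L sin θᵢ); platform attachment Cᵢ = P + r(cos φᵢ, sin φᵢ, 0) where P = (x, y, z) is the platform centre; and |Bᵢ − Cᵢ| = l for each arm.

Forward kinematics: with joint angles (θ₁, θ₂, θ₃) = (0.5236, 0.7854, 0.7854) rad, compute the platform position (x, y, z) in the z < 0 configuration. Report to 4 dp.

(0.0362, 0.0000, -0.2756)

arm 1 at φ=0.0°: ρ1 = 0.2459;  centre 1 = (0.2459, 0.0000, -0.0900)
arm 2 at φ=120.0°: ρ2 = 0.2173;  centre 2 = (-0.1086, 0.1882, -0.1273)
centre 3 = (0.2173·cos240.0°, 0.2173·sin240.0°, -0.1273) = (-0.1086, -0.1882, -0.1273)
|centre ₂|²−|centre ₁|² = -0.0051;  |centre ₃|²−|centre ₁|² = -0.0051
[-0.7090 0.3763 -0.0746]·P = -0.0051;  [-0.7090 -0.3763 -0.0746]·P = -0.0051
Cramer: x(z) = 0.0073-0.1052z;  y(z) = 0.0000+0.0000z
into |P−centre ₁|² = l²: 1.0111z² + 0.2302z + -0.0134 = 0;  Δ = 0.1070;  z = -0.2756 or 0.0479 → z<0 root = -0.2756
x = 0.0362, y = 0.0000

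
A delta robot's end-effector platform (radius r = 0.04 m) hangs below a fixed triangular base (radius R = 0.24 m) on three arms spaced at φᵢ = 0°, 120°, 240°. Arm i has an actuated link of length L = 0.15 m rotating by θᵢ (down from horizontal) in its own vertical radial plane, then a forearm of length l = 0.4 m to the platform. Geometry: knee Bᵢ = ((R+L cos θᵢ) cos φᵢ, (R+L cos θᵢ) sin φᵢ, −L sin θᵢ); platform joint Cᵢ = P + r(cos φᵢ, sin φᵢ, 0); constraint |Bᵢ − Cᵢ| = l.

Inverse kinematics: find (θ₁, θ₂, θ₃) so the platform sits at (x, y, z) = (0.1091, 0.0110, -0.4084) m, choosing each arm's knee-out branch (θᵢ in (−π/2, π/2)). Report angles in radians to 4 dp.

arm 1 (φ=0.0°): x'=0.1091, y'=0.0110
  A=0.0909, B=-0.4084, C=(l²−L²−A²−y'²−z²)/(2L)=-0.1256
  √(A²+B²)=0.4184;  θ1 = -1.3518+1.8756 ≈ 0.5239
arm 2 (φ=120.0°): x'=-0.0450, y'=-0.1000
  e−x'=0.2450;  (l²−L²−(e−x')²−y'²−z²)/2L = -0.3311
  √(A²+B²)=0.4763;  θ2 = -1.0304+2.3394 ≈ 1.3090
arm 3 (φ=240.0°): x'=-0.0641, y'=0.0890
  A=0.2641, B=-0.4084, C=(l²−L²−A²−y'²−z²)/(2L)=-0.3565
  √(A²+B²)=0.4863;  θ3 = -0.9968+2.3935 ≈ 1.3967

θ₁ = 0.5239, θ₂ = 1.3090, θ₃ = 1.3967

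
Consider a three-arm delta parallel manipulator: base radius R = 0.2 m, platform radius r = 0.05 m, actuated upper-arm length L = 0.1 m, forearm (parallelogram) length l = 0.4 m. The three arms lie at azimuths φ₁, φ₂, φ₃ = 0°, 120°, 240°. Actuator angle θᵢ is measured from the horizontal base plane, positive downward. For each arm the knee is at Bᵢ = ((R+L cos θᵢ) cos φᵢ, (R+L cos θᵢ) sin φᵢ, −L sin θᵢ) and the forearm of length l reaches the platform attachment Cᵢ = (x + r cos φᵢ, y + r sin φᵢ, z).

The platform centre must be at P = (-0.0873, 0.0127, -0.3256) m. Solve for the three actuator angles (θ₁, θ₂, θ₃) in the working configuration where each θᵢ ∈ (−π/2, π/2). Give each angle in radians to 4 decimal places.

φ1=0.0° → target in arm frame (-0.0873, 0.0127)
  A cos θ + B sin θ = C:  0.2373·cos θ + -0.3256·sin θ = -0.0624
  √(A²+B²)=0.4029;  θ1 = -0.9410+1.7264 ≈ 0.7854
φ2=120.0° → target in arm frame (0.0546, 0.0693)
  A cos θ + B sin θ = C:  0.0954·cos θ + -0.3256·sin θ = 0.1505
  θ2 = atan2(B,A) + arccos(C/0.3393) = -0.1747
arm 3 (φ=240.0°): x'=0.0327, y'=-0.0820
  e−x'=0.1173;  (l²−L²−(e−x')²−y'²−z²)/2L = 0.1175
  γ=atan2(-0.3256,0.1173)=-1.2249;  ψ=arccos(0.3395)=1.2245;  θ3=γ+ψ≈-0.0004

θ₁ = 0.7854, θ₂ = -0.1747, θ₃ = -0.0004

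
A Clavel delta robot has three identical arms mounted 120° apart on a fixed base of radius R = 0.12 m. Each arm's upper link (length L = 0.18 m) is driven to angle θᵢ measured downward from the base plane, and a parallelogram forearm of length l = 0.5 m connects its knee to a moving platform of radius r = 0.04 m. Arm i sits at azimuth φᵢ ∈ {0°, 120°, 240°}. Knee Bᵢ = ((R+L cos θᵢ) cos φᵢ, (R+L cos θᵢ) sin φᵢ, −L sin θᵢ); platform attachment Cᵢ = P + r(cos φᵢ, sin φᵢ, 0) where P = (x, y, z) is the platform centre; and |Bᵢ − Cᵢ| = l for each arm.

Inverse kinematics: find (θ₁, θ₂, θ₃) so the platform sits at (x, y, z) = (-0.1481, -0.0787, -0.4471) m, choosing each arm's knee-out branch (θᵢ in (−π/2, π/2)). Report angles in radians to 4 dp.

φ1=0.0° → target in arm frame (-0.1481, -0.0787)
  A cos θ + B sin θ = C:  0.2281·cos θ + -0.4471·sin θ = -0.1126
  √(A²+B²)=0.5019;  θ1 = -1.0990+1.7970 ≈ 0.6979
rotate P by −φ2: (0.0059, 0.1676, -0.4471)
  A=0.0741, B=-0.4471, C=(l²−L²−A²−y'²−z²)/(2L)=-0.0441
  θ2 = atan2(B,A) + arccos(C/0.4532) = 0.2618
φ3=240.0° → target in arm frame (0.1422, -0.0889)
  A=-0.0622, B=-0.4471, C=(l²−L²−A²−y'²−z²)/(2L)=0.0165
  γ=atan2(-0.4471,-0.0622)=-1.7090;  ψ=arccos(0.0365)=1.5343;  θ3=γ+ψ≈-0.1747

θ₁ = 0.6979, θ₂ = 0.2618, θ₃ = -0.1747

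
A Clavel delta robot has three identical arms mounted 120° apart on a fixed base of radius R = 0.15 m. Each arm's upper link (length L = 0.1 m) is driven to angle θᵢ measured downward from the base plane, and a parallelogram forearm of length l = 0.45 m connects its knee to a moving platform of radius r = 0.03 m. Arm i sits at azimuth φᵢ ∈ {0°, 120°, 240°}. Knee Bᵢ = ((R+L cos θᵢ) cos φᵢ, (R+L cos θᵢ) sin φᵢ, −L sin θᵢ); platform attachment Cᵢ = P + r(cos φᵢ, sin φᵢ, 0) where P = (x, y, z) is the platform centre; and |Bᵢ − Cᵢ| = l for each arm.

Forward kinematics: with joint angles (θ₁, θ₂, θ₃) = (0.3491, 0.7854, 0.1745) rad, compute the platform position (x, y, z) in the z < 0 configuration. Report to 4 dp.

(0.0199, -0.0754, -0.4331)

arm 1 at φ=0.0°: ρ1 = 0.2140;  O1 = (0.2140, 0.0000, -0.0342)
O2 = (0.1907·cos120.0°, 0.1907·sin120.0°, -0.0707) = (-0.0954, 0.1652, -0.0707)
arm 3 at φ=240.0°: ρ3 = 0.2185;  O3 = (-0.1092, -0.1892, -0.0174)
|O₂|²−|O₁|² = -0.0056;  |O₃|²−|O₁|² = 0.0011
plane₁₂: -0.6186x+0.3303y+-0.0730z = -0.0056
Cramer: x(z) = 0.0039-0.0369z;  y(z) = -0.0096+0.1520z
quadratic in z: (1.0245)z²+(0.0810)z+(-0.1571)=0, √Δ=0.8065 → z ∈ {-0.4331, 0.3541}; z = -0.4331 (taking z<0)
x = 0.0199, y = -0.0754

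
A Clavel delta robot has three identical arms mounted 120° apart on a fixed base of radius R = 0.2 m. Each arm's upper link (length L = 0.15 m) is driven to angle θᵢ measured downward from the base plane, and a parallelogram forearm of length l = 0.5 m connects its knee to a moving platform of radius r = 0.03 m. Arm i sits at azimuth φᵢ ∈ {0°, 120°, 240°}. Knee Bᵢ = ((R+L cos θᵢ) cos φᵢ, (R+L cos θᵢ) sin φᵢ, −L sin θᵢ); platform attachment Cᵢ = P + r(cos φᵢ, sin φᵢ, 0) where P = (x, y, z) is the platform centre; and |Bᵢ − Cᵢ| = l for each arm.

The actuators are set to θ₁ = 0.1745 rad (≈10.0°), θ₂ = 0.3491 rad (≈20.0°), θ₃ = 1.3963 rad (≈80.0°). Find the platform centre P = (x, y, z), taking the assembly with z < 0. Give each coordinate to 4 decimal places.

O1 = (0.3177·cos0.0°, 0.3177·sin0.0°, -0.0260) = (0.3177, 0.0000, -0.0260)
φ2=120.0°: virtual centre (-0.1555, 0.2693, -0.0513), radius l
O3 = (0.1960·cos240.0°, 0.1960·sin240.0°, -0.1477) = (-0.0980, -0.1698, -0.1477)
subtract pairs → two planes through P
[-0.9464 0.5386 -0.0505]·P = -0.0023;  [-0.8315 -0.3396 -0.2434]·P = -0.0414
det = 0.7692;  x = 0.0300+-0.1927z,  y = 0.0484+-0.2448z
into |P−O₁|² = l²: 1.0971z² + 0.1393z + -0.1642 = 0;  Δ = 0.7399;  z = -0.4555 or 0.3286 → z<0 root = -0.4555
x = 0.1178, y = 0.1599

(0.1178, 0.1599, -0.4555)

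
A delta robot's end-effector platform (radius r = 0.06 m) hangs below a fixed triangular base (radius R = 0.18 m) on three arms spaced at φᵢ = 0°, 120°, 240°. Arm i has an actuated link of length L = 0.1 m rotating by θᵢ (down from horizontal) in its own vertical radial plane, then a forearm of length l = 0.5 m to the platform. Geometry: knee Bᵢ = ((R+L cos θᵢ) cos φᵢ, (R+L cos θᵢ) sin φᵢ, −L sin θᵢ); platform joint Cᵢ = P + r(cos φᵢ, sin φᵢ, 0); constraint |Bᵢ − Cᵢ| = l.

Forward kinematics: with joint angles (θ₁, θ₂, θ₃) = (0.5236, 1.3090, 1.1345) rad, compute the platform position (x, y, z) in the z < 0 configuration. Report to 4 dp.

S1 = (0.2066·cos0.0°, 0.2066·sin0.0°, -0.0500) = (0.2066, 0.0000, -0.0500)
φ2=120.0°: virtual centre (-0.0729, 0.1263, -0.0966), radius l
arm 3 at φ=240.0°: e+L cos θ3 = 0.1623;  S3 = (-0.0811, -0.1405, -0.0906)
eliminate P² terms by subtracting sphere 1 from 2 and 3
[-0.5591 0.2527 -0.0932]·P = -0.0146;  [-0.5755 -0.2810 -0.0813]·P = -0.0106
det = 0.3025;  x = 0.0224+-0.1544z,  y = -0.0081+0.0271z
quadratic in z: (1.0246)z²+(0.1565)z+(-0.2135)=0, √Δ=0.9484 → z ∈ {-0.5392, 0.3865}; z = -0.5392 (taking z<0)
x = 0.1057, y = -0.0227

(0.1057, -0.0227, -0.5392)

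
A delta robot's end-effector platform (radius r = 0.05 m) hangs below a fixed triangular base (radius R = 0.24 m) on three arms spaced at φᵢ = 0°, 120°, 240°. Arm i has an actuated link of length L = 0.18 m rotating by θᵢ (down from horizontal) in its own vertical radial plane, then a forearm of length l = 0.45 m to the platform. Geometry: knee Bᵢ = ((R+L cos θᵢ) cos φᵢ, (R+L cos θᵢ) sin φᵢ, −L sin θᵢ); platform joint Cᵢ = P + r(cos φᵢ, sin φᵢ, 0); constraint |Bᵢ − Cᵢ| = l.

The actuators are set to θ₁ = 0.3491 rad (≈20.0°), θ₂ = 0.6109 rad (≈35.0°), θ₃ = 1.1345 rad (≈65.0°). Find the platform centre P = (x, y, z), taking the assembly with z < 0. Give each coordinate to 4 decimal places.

arm 1 at φ=0.0°: ρ1 = 0.3591;  S1 = (0.3591, 0.0000, -0.0616)
arm 2 at φ=120.0°: ρ2 = 0.3374;  S2 = (-0.1687, 0.2922, -0.1032)
φ3=240.0°: virtual centre (-0.1330, -0.2304, -0.1631), radius l
subtract pairs → two planes through P
linear system: -1.0557x+0.5845y = -0.0082−-0.0834z; -0.9844x+-0.4608y = -0.0354−-0.2031z
det = 1.0618;  x = 0.0230+-0.1480z,  y = 0.0275+-0.1247z
sphere 1 gives Az²+Bz+C=0 with A=1.0374, B=0.2158, C=-0.0850;  B²−4AC=0.3992;  roots -0.4085, 0.2005;  negative root z = -0.4085
x = 0.0835, y = 0.0785

(0.0835, 0.0785, -0.4085)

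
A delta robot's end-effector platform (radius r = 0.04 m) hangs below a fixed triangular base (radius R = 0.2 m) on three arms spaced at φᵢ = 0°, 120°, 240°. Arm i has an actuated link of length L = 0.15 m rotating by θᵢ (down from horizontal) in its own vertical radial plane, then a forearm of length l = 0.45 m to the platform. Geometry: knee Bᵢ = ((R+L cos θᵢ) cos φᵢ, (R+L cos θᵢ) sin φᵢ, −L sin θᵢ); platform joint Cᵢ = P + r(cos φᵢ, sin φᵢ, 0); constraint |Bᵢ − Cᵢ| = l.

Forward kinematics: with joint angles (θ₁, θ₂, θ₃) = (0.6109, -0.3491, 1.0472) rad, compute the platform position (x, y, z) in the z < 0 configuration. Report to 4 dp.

S1 = (0.2829·cos0.0°, 0.2829·sin0.0°, -0.0860) = (0.2829, 0.0000, -0.0860)
S2 = (0.3010·cos120.0°, 0.3010·sin120.0°, 0.0513) = (-0.1505, 0.2606, 0.0513)
S3 = (0.2350·cos240.0°, 0.2350·sin240.0°, -0.1299) = (-0.1175, -0.2035, -0.1299)
|S₂|²−|S₁|² = 0.0058;  |S₃|²−|S₁|² = -0.0153
plane₁₂: -0.8667x+0.5213y+0.2747z = 0.0058
det = 0.7702;  x = 0.0073+0.0858z,  y = 0.0233+-0.3843z
into |P−S₁|² = l²: 1.1551z² + 0.1069z + -0.1186 = 0;  Δ = 0.5595;  z = -0.3701 or 0.2775 → z<0 root = -0.3701
x = -0.0244, y = 0.1655

(-0.0244, 0.1655, -0.3701)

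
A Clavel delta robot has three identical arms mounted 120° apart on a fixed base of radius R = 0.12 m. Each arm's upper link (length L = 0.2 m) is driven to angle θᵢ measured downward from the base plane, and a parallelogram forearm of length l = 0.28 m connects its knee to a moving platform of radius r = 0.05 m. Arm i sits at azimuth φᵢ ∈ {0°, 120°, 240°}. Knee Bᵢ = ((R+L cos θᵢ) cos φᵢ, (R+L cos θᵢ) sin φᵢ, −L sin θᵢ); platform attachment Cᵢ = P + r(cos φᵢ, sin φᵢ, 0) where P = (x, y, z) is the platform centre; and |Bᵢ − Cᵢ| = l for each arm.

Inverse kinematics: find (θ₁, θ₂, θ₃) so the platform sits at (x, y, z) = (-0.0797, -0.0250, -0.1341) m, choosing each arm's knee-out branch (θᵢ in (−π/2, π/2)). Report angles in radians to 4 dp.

rotate P by −φ1: (-0.0797, -0.0250, -0.1341)
  A cos θ + B sin θ = C:  0.1497·cos θ + -0.1341·sin θ = -0.0065
  √(A²+B²)=0.2010;  θ1 = -0.7305+1.6034 ≈ 0.8729
arm 2 (φ=120.0°): x'=0.0182, y'=0.0815
  e−x'=0.0518;  (l²−L²−(e−x')²−y'²−z²)/2L = 0.0277
  √(A²+B²)=0.1438;  θ2 = -1.2022+1.3768 ≈ 0.1746
φ3=240.0° → target in arm frame (0.0615, -0.0565)
  e−x'=0.0085;  (l²−L²−(e−x')²−y'²−z²)/2L = 0.0429
  √(A²+B²)=0.1344;  θ3 = -1.5075+1.2460 ≈ -0.2615

θ₁ = 0.8729, θ₂ = 0.1746, θ₃ = -0.2615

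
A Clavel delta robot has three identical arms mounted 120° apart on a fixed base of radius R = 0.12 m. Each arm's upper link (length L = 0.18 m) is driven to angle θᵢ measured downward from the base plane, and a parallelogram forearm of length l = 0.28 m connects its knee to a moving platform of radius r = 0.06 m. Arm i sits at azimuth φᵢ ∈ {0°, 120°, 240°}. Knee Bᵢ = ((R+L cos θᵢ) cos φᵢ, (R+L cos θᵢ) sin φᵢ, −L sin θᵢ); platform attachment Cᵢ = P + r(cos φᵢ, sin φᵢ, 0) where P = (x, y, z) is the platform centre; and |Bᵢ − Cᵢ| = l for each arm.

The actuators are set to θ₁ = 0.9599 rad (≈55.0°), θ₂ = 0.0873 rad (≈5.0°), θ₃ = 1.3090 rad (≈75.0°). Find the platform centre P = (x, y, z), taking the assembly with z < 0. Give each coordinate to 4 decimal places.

(-0.0219, 0.1669, -0.2750)

φ1=0.0°: virtual centre (0.1632, 0.0000, -0.1474), radius l
φ2=120.0°: virtual centre (-0.1197, 0.2073, -0.0157), radius l
S3 = (0.1066·cos240.0°, 0.1066·sin240.0°, -0.1739) = (-0.0533, -0.0923, -0.1739)
eliminate P² terms by subtracting sphere 1 from 2 and 3
[-0.5658 0.4145 0.2635]·P = 0.0091;  [-0.4331 -0.1846 -0.0528]·P = -0.0068
Cramer: x(z) = 0.0040+0.0942z;  y(z) = 0.0275-0.5072z
sphere 1 gives Az²+Bz+C=0 with A=1.2661, B=0.2370, C=-0.0305;  B²−4AC=0.2109;  roots -0.2750, 0.0877;  negative root z = -0.2750
x = -0.0219, y = 0.1669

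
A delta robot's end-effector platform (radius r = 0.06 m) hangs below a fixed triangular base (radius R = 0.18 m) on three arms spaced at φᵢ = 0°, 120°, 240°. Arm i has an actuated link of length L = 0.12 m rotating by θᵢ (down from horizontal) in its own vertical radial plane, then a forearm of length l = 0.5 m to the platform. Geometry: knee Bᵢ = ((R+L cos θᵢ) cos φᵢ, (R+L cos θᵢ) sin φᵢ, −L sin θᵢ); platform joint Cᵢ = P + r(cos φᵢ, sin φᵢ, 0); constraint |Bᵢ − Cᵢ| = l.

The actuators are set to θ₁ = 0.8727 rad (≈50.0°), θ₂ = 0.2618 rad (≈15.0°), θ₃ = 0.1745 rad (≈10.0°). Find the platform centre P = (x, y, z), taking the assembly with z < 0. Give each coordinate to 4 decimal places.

O1 = (0.1971·cos0.0°, 0.1971·sin0.0°, -0.0919) = (0.1971, 0.0000, -0.0919)
O2 = (0.2359·cos120.0°, 0.2359·sin120.0°, -0.0311) = (-0.1180, 0.2043, -0.0311)
arm 3 at φ=240.0°: (R−r)+L cos θ3 = 0.2382;  O3 = (-0.1191, -0.2063, -0.0208)
|O₂|²−|O₁|² = 0.0093;  |O₃|²−|O₁|² = 0.0099
plane₁₂: -0.6302x+0.4086y+0.1217z = 0.0093
det = 0.5184;  x = -0.0152+0.2090z,  y = -0.0006+0.0243z
quadratic in z: (1.0443)z²+(0.0951)z+(-0.1965)=0, √Δ=0.9109 → z ∈ {-0.4817, 0.3906}; z = -0.4817 (taking z<0)
x = -0.1158, y = -0.0123

(-0.1158, -0.0123, -0.4817)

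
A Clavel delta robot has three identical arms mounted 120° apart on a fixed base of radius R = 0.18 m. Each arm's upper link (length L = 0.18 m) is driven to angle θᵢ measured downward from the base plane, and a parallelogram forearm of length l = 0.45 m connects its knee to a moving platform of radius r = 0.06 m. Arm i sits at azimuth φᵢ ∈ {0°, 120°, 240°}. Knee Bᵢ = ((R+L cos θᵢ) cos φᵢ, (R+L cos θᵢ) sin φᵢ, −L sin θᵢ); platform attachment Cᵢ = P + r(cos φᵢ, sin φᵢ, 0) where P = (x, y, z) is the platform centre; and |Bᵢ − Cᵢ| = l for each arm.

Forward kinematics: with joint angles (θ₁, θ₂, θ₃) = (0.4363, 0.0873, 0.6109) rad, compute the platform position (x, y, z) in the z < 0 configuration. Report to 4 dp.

(-0.0133, 0.0796, -0.4051)

arm 1 at φ=0.0°: ρ1 = 0.2831;  O1 = (0.2831, 0.0000, -0.0761)
arm 2 at φ=120.0°: ρ2 = 0.2993;  O2 = (-0.1497, 0.2592, -0.0157)
O3 = (0.2674·cos240.0°, 0.2674·sin240.0°, -0.1032) = (-0.1337, -0.2316, -0.1032)
subtract pairs → two planes through P
plane₁₂: -0.8656x+0.5184y+0.1207z = 0.0039
Cramer: x(z) = 0.0002+0.0333z;  y(z) = 0.0078-0.1773z
quadratic in z: (1.0325)z²+(0.1305)z+(-0.1166)=0, √Δ=0.7061 → z ∈ {-0.4051, 0.2787}; z = -0.4051 (taking z<0)
x = -0.0133, y = 0.0796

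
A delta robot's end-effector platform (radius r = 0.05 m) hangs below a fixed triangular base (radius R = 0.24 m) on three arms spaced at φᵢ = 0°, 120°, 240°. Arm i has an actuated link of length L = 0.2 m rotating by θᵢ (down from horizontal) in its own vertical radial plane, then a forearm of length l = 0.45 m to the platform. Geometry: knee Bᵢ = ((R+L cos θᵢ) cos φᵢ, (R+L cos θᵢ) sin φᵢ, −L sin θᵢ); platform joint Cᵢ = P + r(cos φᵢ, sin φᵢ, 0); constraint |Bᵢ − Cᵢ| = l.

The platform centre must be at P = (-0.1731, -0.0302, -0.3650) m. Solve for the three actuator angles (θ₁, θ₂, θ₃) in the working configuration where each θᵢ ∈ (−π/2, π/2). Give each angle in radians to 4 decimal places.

rotate P by −φ1: (-0.1731, -0.0302, -0.3650)
  e−x'=0.3631;  (l²−L²−(e−x')²−y'²−z²)/2L = -0.2587
  θ1 = atan2(B,A) + arccos(C/0.5148) = 1.3092
rotate P by −φ2: (0.0604, 0.1650, -0.3650)
  A=0.1296, B=-0.3650, C=(l²−L²−A²−y'²−z²)/(2L)=-0.0369
  γ=atan2(-0.3650,0.1296)=-1.2296;  ψ=arccos(-0.0952)=1.6661;  θ2=γ+ψ≈0.4365
φ3=240.0° → target in arm frame (0.1127, -0.1348)
  A cos θ + B sin θ = C:  0.0773·cos θ + -0.3650·sin θ = 0.0128
  √(A²+B²)=0.3731;  θ3 = -1.3621+1.5364 ≈ 0.1743

θ₁ = 1.3092, θ₂ = 0.4365, θ₃ = 0.1743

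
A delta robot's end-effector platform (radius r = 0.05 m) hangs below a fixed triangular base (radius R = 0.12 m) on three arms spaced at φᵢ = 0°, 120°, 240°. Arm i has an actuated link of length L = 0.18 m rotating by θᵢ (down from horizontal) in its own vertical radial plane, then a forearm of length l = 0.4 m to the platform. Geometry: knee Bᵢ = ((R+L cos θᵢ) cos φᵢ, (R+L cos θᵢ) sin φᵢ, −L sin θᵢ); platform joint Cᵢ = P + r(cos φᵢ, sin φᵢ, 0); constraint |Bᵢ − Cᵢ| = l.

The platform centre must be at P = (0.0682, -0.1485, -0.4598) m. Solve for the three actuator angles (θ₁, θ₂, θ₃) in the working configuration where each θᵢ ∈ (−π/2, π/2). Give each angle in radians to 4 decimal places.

θ₁ = 0.6979, θ₂ = 1.3089, θ₃ = 0.6110

rotate P by −φ1: (0.0682, -0.1485, -0.4598)
  A=0.0018, B=-0.4598, C=(l²−L²−A²−y'²−z²)/(2L)=-0.2941
  √(A²+B²)=0.4598;  θ1 = -1.5669+2.2648 ≈ 0.6979
arm 2 (φ=120.0°): x'=-0.1627, y'=0.0152
  A cos θ + B sin θ = C:  0.2327·cos θ + -0.4598·sin θ = -0.3839
  θ2 = atan2(B,A) + arccos(C/0.5153) = 1.3089
φ3=240.0° → target in arm frame (0.0945, 0.1333)
  A=-0.0245, B=-0.4598, C=(l²−L²−A²−y'²−z²)/(2L)=-0.2839
  √(A²+B²)=0.4605;  θ3 = -1.6240+2.2351 ≈ 0.6110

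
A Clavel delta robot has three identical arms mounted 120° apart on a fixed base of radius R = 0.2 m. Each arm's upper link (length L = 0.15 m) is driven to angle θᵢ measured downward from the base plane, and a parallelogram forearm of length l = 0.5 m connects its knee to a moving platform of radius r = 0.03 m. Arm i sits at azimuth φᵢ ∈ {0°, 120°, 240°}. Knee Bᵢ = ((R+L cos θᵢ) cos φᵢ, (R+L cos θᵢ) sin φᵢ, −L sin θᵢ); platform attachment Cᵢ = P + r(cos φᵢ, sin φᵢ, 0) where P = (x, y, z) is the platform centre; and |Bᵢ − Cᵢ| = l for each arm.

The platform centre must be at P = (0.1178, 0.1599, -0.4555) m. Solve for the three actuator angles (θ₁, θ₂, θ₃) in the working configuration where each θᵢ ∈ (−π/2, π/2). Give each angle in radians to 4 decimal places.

θ₁ = 0.1743, θ₂ = 0.3492, θ₃ = 1.3962

arm 1 (φ=0.0°): x'=0.1178, y'=0.1599
  A=0.0522, B=-0.4555, C=(l²−L²−A²−y'²−z²)/(2L)=-0.0276
  θ1 = atan2(B,A) + arccos(C/0.4585) = 0.1743
rotate P by −φ2: (0.0796, -0.1820, -0.4555)
  e−x'=0.0904;  (l²−L²−(e−x')²−y'²−z²)/2L = -0.0709
  √(A²+B²)=0.4644;  θ2 = -1.3748+1.7241 ≈ 0.3492
rotate P by −φ3: (-0.1974, 0.0221, -0.4555)
  A=0.3674, B=-0.4555, C=(l²−L²−A²−y'²−z²)/(2L)=-0.3848
  γ=atan2(-0.4555,0.3674)=-0.8921;  ψ=arccos(-0.6575)=2.2883;  θ3=γ+ψ≈1.3962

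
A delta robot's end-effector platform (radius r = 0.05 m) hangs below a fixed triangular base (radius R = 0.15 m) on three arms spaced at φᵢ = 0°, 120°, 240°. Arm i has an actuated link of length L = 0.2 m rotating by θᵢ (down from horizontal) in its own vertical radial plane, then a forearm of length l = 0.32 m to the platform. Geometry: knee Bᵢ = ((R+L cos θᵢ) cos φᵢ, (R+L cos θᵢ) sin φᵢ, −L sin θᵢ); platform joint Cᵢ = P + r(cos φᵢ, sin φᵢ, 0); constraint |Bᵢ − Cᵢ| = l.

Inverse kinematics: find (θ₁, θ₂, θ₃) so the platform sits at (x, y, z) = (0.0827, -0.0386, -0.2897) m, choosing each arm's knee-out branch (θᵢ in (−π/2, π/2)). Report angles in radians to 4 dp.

rotate P by −φ1: (0.0827, -0.0386, -0.2897)
  A cos θ + B sin θ = C:  0.0173·cos θ + -0.2897·sin θ = -0.0583
  γ=atan2(-0.2897,0.0173)=-1.5112;  ψ=arccos(-0.2008)=1.7730;  θ1=γ+ψ≈0.2619
φ2=120.0° → target in arm frame (-0.0748, -0.0523)
  e−x'=0.1748;  (l²−L²−(e−x')²−y'²−z²)/2L = -0.1370
  γ=atan2(-0.2897,0.1748)=-1.0279;  ψ=arccos(-0.4050)=1.9878;  θ2=γ+ψ≈0.9598
arm 3 (φ=240.0°): x'=-0.0079, y'=0.0909
  e−x'=0.1079;  (l²−L²−(e−x')²−y'²−z²)/2L = -0.1036
  γ=atan2(-0.2897,0.1079)=-1.2142;  ψ=arccos(-0.3351)=1.9125;  θ3=γ+ψ≈0.6983

θ₁ = 0.2619, θ₂ = 0.9598, θ₃ = 0.6983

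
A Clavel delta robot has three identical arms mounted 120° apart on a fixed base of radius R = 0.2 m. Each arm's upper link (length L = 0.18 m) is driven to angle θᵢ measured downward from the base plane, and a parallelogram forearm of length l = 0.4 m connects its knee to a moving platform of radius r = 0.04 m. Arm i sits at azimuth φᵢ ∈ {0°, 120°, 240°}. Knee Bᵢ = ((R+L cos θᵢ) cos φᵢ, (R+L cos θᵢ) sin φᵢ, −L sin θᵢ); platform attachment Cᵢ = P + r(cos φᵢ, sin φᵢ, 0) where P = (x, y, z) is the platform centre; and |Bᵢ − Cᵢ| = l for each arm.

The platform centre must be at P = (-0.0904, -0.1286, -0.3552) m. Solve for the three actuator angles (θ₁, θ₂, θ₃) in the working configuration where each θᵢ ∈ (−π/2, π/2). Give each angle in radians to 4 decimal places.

φ1=0.0° → target in arm frame (-0.0904, -0.1286)
  e−x'=0.2504;  (l²−L²−(e−x')²−y'²−z²)/2L = -0.2161
  γ=atan2(-0.3552,0.2504)=-0.9568;  ψ=arccos(-0.4973)=2.0913;  θ1=γ+ψ≈1.1345
rotate P by −φ2: (-0.0662, 0.1426, -0.3552)
  A=0.2262, B=-0.3552, C=(l²−L²−A²−y'²−z²)/(2L)=-0.1946
  θ2 = atan2(B,A) + arccos(C/0.4211) = 1.0474
arm 3 (φ=240.0°): x'=0.1566, y'=-0.0140
  A=0.0034, B=-0.3552, C=(l²−L²−A²−y'²−z²)/(2L)=0.0034
  √(A²+B²)=0.3552;  θ3 = -1.5611+1.5612 ≈ 0.0001

θ₁ = 1.1345, θ₂ = 1.0474, θ₃ = 0.0001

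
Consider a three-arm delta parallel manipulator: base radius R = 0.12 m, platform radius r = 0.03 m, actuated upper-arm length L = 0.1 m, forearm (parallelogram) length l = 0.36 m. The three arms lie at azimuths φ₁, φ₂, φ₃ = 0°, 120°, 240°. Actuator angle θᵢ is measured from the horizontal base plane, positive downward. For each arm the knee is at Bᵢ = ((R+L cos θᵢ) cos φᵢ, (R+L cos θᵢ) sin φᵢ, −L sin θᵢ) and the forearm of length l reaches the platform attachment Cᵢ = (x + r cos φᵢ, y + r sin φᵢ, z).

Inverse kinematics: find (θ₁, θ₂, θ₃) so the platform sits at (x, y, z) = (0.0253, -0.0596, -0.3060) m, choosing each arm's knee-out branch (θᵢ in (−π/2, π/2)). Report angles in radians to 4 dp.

rotate P by −φ1: (0.0253, -0.0596, -0.3060)
  e−x'=0.0647;  (l²−L²−(e−x')²−y'²−z²)/2L = 0.0911
  θ1 = atan2(B,A) + arccos(C/0.3128) = -0.0873
rotate P by −φ2: (-0.0643, 0.0079, -0.3060)
  A cos θ + B sin θ = C:  0.1543·cos θ + -0.3060·sin θ = 0.0105
  γ=atan2(-0.3060,0.1543)=-1.1038;  ψ=arccos(0.0307)=1.5401;  θ2=γ+ψ≈0.4362
rotate P by −φ3: (0.0390, 0.0517, -0.3060)
  A cos θ + B sin θ = C:  0.0510·cos θ + -0.3060·sin θ = 0.1034
  θ3 = atan2(B,A) + arccos(C/0.3102) = -0.1746

θ₁ = -0.0873, θ₂ = 0.4362, θ₃ = -0.1746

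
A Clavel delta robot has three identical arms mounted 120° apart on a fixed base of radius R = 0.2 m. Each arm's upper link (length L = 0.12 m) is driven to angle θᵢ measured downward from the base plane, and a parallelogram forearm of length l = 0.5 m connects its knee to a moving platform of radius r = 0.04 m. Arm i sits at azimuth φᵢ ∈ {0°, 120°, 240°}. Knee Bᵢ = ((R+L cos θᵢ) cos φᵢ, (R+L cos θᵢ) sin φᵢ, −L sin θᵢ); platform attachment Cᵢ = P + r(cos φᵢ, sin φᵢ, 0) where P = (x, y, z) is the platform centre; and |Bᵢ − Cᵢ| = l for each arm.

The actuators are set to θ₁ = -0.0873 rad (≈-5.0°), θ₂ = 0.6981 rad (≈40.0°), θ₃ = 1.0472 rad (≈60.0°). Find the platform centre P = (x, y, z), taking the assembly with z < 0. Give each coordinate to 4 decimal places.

(0.1378, 0.0485, -0.4666)

φ1=0.0°: virtual centre (0.2795, 0.0000, 0.0105), radius l
S2 = (0.2519·cos120.0°, 0.2519·sin120.0°, -0.0771) = (-0.1260, 0.2182, -0.0771)
S3 = (0.2200·cos240.0°, 0.2200·sin240.0°, -0.1039) = (-0.1100, -0.1905, -0.1039)
subtract pairs → two planes through P
plane₁₂: -0.8110x+0.4364y+-0.1752z = -0.0088
det = 0.6490;  x = 0.0180+-0.2567z,  y = 0.0132+-0.0756z
quadratic in z: (1.0716)z²+(0.1113)z+(-0.1813)=0, √Δ=0.8886 → z ∈ {-0.4666, 0.3627}; z = -0.4666 (taking z<0)
x = 0.1378, y = 0.0485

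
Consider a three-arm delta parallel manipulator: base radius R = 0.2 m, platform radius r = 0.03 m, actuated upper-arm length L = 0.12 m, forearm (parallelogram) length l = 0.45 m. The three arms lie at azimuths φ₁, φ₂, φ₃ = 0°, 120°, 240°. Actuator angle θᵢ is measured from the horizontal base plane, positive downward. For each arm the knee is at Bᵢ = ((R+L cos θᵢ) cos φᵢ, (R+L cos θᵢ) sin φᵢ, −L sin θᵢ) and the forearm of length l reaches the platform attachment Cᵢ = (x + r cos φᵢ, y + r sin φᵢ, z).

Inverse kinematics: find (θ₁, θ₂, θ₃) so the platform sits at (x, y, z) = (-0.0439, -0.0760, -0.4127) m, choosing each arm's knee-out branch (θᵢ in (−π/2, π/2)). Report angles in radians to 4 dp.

rotate P by −φ1: (-0.0439, -0.0760, -0.4127)
  A=0.2139, B=-0.4127, C=(l²−L²−A²−y'²−z²)/(2L)=-0.1406
  γ=atan2(-0.4127,0.2139)=-1.0926;  ψ=arccos(-0.3025)=1.8781;  θ1=γ+ψ≈0.7855
φ2=120.0° → target in arm frame (-0.0439, 0.0760)
  A=0.2139, B=-0.4127, C=(l²−L²−A²−y'²−z²)/(2L)=-0.1406
  θ2 = atan2(B,A) + arccos(C/0.4648) = 0.7854
rotate P by −φ3: (0.0878, 0.0000, -0.4127)
  A cos θ + B sin θ = C:  0.0822·cos θ + -0.4127·sin θ = 0.0459
  θ3 = atan2(B,A) + arccos(C/0.4208) = 0.0874

θ₁ = 0.7855, θ₂ = 0.7854, θ₃ = 0.0874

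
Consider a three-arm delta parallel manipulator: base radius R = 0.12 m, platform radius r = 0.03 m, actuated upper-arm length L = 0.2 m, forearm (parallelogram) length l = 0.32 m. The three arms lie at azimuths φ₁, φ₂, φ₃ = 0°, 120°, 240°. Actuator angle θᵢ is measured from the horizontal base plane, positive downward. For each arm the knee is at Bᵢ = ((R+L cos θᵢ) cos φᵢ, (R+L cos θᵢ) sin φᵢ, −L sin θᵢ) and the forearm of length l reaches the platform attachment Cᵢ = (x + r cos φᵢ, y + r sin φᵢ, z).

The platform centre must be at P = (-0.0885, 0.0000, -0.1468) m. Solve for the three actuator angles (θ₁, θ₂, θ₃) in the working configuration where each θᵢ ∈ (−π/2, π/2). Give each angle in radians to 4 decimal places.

arm 1 (φ=0.0°): x'=-0.0885, y'=0.0000
  A cos θ + B sin θ = C:  0.1785·cos θ + -0.1468·sin θ = 0.0225
  θ1 = atan2(B,A) + arccos(C/0.2311) = 0.7852
arm 2 (φ=120.0°): x'=0.0442, y'=0.0766
  e−x'=0.0458;  (l²−L²−(e−x')²−y'²−z²)/2L = 0.0822
  √(A²+B²)=0.1538;  θ2 = -1.2687+1.0067 ≈ -0.2620
arm 3 (φ=240.0°): x'=0.0443, y'=-0.0766
  A=0.0457, B=-0.1468, C=(l²−L²−A²−y'²−z²)/(2L)=0.0822
  γ=atan2(-0.1468,0.0457)=-1.2687;  ψ=arccos(0.5346)=1.0067;  θ3=γ+ψ≈-0.2620

θ₁ = 0.7852, θ₂ = -0.2620, θ₃ = -0.2620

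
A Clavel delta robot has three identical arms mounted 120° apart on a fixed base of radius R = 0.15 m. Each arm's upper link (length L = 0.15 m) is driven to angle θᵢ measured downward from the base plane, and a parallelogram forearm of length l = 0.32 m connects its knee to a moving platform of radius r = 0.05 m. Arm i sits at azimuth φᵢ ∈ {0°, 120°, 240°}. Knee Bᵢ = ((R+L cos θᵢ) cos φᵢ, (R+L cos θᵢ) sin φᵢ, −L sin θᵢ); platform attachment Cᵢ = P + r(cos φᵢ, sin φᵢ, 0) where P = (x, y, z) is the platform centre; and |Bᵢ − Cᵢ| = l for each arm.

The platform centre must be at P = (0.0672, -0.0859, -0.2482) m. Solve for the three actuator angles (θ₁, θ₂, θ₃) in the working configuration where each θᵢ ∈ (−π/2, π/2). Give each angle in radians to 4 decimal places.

rotate P by −φ1: (0.0672, -0.0859, -0.2482)
  A cos θ + B sin θ = C:  0.0328·cos θ + -0.2482·sin θ = 0.0328
  γ=atan2(-0.2482,0.0328)=-1.4394;  ψ=arccos(0.1310)=1.4394;  θ1=γ+ψ≈0.0000
arm 2 (φ=120.0°): x'=-0.1080, y'=-0.0152
  A=0.2080, B=-0.2482, C=(l²−L²−A²−y'²−z²)/(2L)=-0.0840
  γ=atan2(-0.2482,0.2080)=-0.8733;  ψ=arccos(-0.2594)=1.8332;  θ2=γ+ψ≈0.9598
φ3=240.0° → target in arm frame (0.0408, 0.1011)
  A cos θ + B sin θ = C:  0.0592·cos θ + -0.2482·sin θ = 0.0152
  √(A²+B²)=0.2552;  θ3 = -1.3366+1.5112 ≈ 0.1746

θ₁ = 0.0000, θ₂ = 0.9598, θ₃ = 0.1746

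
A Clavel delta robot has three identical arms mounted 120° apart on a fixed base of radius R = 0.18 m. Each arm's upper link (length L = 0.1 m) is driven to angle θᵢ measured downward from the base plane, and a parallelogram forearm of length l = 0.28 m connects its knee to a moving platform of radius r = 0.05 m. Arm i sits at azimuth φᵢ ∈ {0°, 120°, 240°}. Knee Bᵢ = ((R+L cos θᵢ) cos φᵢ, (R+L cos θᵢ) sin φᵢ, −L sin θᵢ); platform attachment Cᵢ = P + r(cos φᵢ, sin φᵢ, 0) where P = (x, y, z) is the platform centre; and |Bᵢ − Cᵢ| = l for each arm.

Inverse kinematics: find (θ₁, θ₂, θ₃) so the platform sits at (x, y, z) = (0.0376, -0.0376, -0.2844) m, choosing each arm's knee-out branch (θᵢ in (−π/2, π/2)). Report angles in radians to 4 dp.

φ1=0.0° → target in arm frame (0.0376, -0.0376)
  A=0.0924, B=-0.2844, C=(l²−L²−A²−y'²−z²)/(2L)=-0.1122
  θ1 = atan2(B,A) + arccos(C/0.2990) = 0.6987
arm 2 (φ=120.0°): x'=-0.0514, y'=-0.0138
  A cos θ + B sin θ = C:  0.1814·cos θ + -0.2844·sin θ = -0.2278
  θ2 = atan2(B,A) + arccos(C/0.3373) = 1.3092
φ3=240.0° → target in arm frame (0.0138, 0.0514)
  A cos θ + B sin θ = C:  0.1162·cos θ + -0.2844·sin θ = -0.1432
  γ=atan2(-0.2844,0.1162)=-1.1828;  ψ=arccos(-0.4660)=2.0555;  θ3=γ+ψ≈0.8727

θ₁ = 0.6987, θ₂ = 1.3092, θ₃ = 0.8727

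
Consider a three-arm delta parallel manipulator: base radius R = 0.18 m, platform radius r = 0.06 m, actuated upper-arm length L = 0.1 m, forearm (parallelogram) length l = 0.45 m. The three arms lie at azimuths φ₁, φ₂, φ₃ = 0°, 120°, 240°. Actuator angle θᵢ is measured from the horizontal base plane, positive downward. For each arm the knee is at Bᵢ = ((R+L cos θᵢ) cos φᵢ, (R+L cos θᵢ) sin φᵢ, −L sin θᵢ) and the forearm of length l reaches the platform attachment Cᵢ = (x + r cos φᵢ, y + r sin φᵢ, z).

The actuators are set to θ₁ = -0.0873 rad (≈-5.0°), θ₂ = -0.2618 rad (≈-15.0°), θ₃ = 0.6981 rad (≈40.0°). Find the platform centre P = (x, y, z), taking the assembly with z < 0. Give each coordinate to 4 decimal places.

centre 1 = (0.2196·cos0.0°, 0.2196·sin0.0°, 0.0087) = (0.2196, 0.0000, 0.0087)
centre 2 = (0.2166·cos120.0°, 0.2166·sin120.0°, 0.0259) = (-0.1083, 0.1876, 0.0259)
arm 3 at φ=240.0°: (R−r)+L cos θ3 = 0.1966;  centre 3 = (-0.0983, -0.1703, -0.0643)
subtract pairs → two planes through P
[-0.6558 0.3751 0.0343]·P = -0.0007;  [-0.6358 -0.3405 -0.1460]·P = -0.0055
Cramer: x(z) = 0.0050-0.0933z;  y(z) = 0.0068-0.2546z
sphere 1 gives Az²+Bz+C=0 with A=1.0735, B=0.0191, C=-0.1563;  B²−4AC=0.6716;  roots -0.3906, 0.3728;  negative root z = -0.3906
x = 0.0415, y = 0.1063

(0.0415, 0.1063, -0.3906)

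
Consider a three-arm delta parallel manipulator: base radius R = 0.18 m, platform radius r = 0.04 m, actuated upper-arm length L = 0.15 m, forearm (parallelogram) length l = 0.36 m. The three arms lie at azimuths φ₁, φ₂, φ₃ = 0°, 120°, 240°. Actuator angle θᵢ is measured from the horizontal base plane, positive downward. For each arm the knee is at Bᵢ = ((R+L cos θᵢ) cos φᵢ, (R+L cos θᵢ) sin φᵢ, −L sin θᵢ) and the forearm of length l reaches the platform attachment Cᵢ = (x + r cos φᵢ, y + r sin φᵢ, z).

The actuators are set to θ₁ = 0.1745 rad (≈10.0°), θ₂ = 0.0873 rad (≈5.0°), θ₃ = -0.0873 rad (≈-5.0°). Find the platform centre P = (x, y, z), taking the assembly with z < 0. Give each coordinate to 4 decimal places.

arm 1 at φ=0.0°: ρ1 = 0.2877;  centre 1 = (0.2877, 0.0000, -0.0260)
φ2=120.0°: virtual centre (-0.1447, 0.2507, -0.0131), radius l
arm 3 at φ=240.0°: ρ3 = 0.2894;  centre 3 = (-0.1447, -0.2507, 0.0131)
|centre ₂|²−|centre ₁|² = 0.0005;  |centre ₃|²−|centre ₁|² = 0.0005
[-0.8649 0.5013 0.0259]·P = 0.0005;  [-0.8649 -0.5013 0.0782]·P = 0.0005
Cramer: x(z) = -0.0006+0.0602z;  y(z) = 0.0000+0.0522z
quadratic in z: (1.0063)z²+(0.0174)z+(-0.0458)=0, √Δ=0.4298 → z ∈ {-0.2222, 0.2049}; z = -0.2222 (taking z<0)
x = -0.0139, y = -0.0116

(-0.0139, -0.0116, -0.2222)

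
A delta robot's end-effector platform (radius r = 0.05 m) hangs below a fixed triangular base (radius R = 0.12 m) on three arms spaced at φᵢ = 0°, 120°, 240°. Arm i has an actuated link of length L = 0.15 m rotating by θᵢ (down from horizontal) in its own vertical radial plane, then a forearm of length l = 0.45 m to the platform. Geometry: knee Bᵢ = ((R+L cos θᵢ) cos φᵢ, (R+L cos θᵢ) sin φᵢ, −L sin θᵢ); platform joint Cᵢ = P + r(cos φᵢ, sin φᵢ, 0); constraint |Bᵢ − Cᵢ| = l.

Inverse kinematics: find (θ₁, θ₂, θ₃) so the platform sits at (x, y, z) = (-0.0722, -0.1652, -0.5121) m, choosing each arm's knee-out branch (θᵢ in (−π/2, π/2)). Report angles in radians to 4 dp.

rotate P by −φ1: (-0.0722, -0.1652, -0.5121)
  e−x'=0.1422;  (l²−L²−(e−x')²−y'²−z²)/2L = -0.4325
  √(A²+B²)=0.5315;  θ1 = -1.2999+2.5215 ≈ 1.2216
φ2=120.0° → target in arm frame (-0.1070, 0.1451)
  A=0.1770, B=-0.5121, C=(l²−L²−A²−y'²−z²)/(2L)=-0.4488
  θ2 = atan2(B,A) + arccos(C/0.5418) = 1.3087
φ3=240.0° → target in arm frame (0.1792, 0.0201)
  A=-0.1092, B=-0.5121, C=(l²−L²−A²−y'²−z²)/(2L)=-0.3152
  θ3 = atan2(B,A) + arccos(C/0.5236) = 0.4360

θ₁ = 1.2216, θ₂ = 1.3087, θ₃ = 0.4360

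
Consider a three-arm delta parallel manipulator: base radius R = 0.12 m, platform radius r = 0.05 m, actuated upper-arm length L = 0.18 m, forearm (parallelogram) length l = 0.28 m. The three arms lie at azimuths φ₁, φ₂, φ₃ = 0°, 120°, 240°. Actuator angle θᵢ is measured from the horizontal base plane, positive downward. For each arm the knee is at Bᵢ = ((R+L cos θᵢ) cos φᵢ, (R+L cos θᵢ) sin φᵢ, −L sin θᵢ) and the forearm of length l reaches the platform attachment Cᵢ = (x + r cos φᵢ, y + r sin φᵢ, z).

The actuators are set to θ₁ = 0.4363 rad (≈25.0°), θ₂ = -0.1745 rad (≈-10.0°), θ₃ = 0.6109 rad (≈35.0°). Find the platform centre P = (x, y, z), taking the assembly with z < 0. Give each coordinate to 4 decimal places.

φ1=0.0°: virtual centre (0.2331, 0.0000, -0.0761), radius l
arm 2 at φ=120.0°: e+L cos θ2 = 0.2473;  centre 2 = (-0.1236, 0.2141, 0.0313)
φ3=240.0°: virtual centre (-0.1087, -0.1883, -0.1032), radius l
subtract pairs → two planes through P
[-0.7135 0.4283 0.2146]·P = 0.0020;  [-0.6837 -0.3766 -0.0544]·P = -0.0022
det = 0.5616;  x = 0.0003+0.1025z,  y = 0.0052+-0.3304z
into |P−centre ₁|² = l²: 1.1197z² + 0.1010z + -0.0184 = 0;  Δ = 0.0926;  z = -0.1810 or 0.0908 → z<0 root = -0.1810
x = -0.0182, y = 0.0650

(-0.0182, 0.0650, -0.1810)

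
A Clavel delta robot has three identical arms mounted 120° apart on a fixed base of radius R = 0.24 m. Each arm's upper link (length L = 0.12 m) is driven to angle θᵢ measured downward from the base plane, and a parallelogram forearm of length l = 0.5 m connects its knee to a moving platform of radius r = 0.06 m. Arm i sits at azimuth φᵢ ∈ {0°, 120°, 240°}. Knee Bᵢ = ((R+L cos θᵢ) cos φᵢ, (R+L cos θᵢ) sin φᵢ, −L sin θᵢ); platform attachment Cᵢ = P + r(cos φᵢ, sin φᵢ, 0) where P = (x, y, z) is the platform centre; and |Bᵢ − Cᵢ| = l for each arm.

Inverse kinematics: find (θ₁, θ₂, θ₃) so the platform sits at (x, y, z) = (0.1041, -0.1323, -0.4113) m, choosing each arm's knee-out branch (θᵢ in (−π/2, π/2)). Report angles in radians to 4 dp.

θ₁ = -0.2621, θ₂ = 1.1344, θ₃ = -0.0001

φ1=0.0° → target in arm frame (0.1041, -0.1323)
  e−x'=0.0759;  (l²−L²−(e−x')²−y'²−z²)/2L = 0.1799
  θ1 = atan2(B,A) + arccos(C/0.4182) = -0.2621
arm 2 (φ=120.0°): x'=-0.1666, y'=-0.0240
  A=0.3466, B=-0.4113, C=(l²−L²−A²−y'²−z²)/(2L)=-0.2262
  √(A²+B²)=0.5379;  θ2 = -0.8705+2.0049 ≈ 1.1344
φ3=240.0° → target in arm frame (0.0625, 0.1563)
  e−x'=0.1175;  (l²−L²−(e−x')²−y'²−z²)/2L = 0.1175
  γ=atan2(-0.4113,0.1175)=-1.2926;  ψ=arccos(0.2747)=1.2925;  θ3=γ+ψ≈-0.0001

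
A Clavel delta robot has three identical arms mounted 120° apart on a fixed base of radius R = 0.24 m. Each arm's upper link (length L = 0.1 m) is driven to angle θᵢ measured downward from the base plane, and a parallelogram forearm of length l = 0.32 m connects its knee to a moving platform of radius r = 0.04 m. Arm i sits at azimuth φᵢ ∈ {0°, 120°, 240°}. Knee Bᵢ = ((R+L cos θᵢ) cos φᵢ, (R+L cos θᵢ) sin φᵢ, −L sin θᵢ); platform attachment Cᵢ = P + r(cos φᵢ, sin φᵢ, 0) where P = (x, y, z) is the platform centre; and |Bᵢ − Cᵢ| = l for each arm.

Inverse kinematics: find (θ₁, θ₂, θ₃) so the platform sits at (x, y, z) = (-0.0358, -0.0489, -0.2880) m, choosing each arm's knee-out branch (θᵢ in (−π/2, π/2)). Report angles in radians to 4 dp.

θ₁ = 1.3963, θ₂ = 1.3086, θ₃ = 0.6105

arm 1 (φ=0.0°): x'=-0.0358, y'=-0.0489
  A=0.2358, B=-0.2880, C=(l²−L²−A²−y'²−z²)/(2L)=-0.2427
  θ1 = atan2(B,A) + arccos(C/0.3722) = 1.3963
φ2=120.0° → target in arm frame (-0.0244, 0.0555)
  A=0.2244, B=-0.2880, C=(l²−L²−A²−y'²−z²)/(2L)=-0.2200
  √(A²+B²)=0.3651;  θ2 = -0.9088+2.2174 ≈ 1.3086
rotate P by −φ3: (0.0602, -0.0066, -0.2880)
  e−x'=0.1398;  (l²−L²−(e−x')²−y'²−z²)/2L = -0.0506
  √(A²+B²)=0.3201;  θ3 = -1.1190+1.7295 ≈ 0.6105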